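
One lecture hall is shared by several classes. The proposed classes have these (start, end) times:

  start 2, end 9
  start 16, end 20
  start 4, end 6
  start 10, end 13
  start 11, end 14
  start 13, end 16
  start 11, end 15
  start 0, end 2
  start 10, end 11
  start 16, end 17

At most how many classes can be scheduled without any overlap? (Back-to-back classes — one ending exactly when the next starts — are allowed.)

5

Sorted by end: (0,2)  (4,6)  (2,9)  (10,11)  (10,13)  (11,14)  (11,15)  (13,16)  (16,17)  (16,20)
take (0,2); take (4,6); skip (2,9); take (10,11); take (11,14); skip (11,15); skip (13,16); take (16,17).
Selected 5 classes.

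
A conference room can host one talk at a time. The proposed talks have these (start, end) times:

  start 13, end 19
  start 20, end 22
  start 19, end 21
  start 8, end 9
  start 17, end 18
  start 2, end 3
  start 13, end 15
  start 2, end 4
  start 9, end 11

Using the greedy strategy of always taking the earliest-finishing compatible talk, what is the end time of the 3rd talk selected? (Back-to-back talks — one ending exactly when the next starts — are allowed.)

11

Greedy by earliest finish: after sorting by end time, pick each interval compatible with the last pick.
By end time: (2,3), (2,4), (8,9), (9,11), (13,15), (17,18), (13,19), (19,21), (20,22).
Pick (2,3); next start ≥ 3 → (8,9); next start ≥ 9 → (9,11); next start ≥ 11 → (13,15); next start ≥ 15 → (17,18); next start ≥ 18 → (19,21).
Selected: (2,3) (8,9) (9,11) (13,15) (17,18) (19,21)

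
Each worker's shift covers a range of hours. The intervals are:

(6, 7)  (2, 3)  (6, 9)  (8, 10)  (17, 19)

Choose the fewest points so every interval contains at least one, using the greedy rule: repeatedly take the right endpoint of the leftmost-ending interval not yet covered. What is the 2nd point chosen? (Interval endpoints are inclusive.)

7

Sort by right endpoint; whenever an interval is uncovered, place a point at its right end.
Sorted: [2,3] [6,7] [6,9] [8,10] [17,19]
{[2,3]} hit by 3; {[6,7],[6,9]} hit by 7; {[8,10]} hit by 10; {[17,19]} hit by 19.
Points: 3, 7, 10, 19 (4 total).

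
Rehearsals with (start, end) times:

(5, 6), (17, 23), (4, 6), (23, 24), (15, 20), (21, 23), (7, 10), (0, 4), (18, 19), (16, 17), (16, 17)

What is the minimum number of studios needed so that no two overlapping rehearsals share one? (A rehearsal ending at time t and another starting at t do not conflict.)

The answer is the maximum number of intervals overlapping at any instant.
starts: [0, 4, 5, 7, 15, 16, 16, 17, 18, 21, 23]
ends:   [4, 6, 6, 10, 17, 17, 19, 20, 23, 23, 24]
s0→1 e4→0 s4→1 s5→2 e6→1 e6→0 s7→1 e10→0 s15→1 s16→2 s16→3  — peak 3.

3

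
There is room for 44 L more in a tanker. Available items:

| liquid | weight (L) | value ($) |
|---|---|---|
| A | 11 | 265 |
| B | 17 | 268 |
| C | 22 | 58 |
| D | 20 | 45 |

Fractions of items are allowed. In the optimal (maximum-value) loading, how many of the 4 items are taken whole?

2

Greedy by value/weight ratio, highest first.
Order: A (265/11=24.09) > B (268/17=15.76) > C (58/22=2.64) > D (45/20=2.25)
Fill: take A (11 @ 265) → take B (17 @ 268) → take 16/22 of C → 42.18; 44/44 used.
2 item(s) taken whole; one partial (take 16/22 of C).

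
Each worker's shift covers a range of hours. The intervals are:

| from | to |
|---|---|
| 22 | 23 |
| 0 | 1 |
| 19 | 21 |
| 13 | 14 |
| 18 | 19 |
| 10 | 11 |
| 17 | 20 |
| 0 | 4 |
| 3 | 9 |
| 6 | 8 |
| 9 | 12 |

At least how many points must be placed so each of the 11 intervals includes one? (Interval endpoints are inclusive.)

6

Sort by right endpoint; whenever an interval is uncovered, place a point at its right end.
By right end: [0,1]  [0,4]  [6,8]  [3,9]  [10,11]  [9,12]  [13,14]  [18,19]  [17,20]  [19,21]  [22,23]
[0,1] uncovered → point at 1; [6,8] uncovered → point at 8; [10,11] uncovered → point at 11; [13,14] uncovered → point at 14; [18,19] uncovered → point at 19; [22,23] uncovered → point at 23.
Points: 1, 8, 11, 14, 19, 23 (6 total).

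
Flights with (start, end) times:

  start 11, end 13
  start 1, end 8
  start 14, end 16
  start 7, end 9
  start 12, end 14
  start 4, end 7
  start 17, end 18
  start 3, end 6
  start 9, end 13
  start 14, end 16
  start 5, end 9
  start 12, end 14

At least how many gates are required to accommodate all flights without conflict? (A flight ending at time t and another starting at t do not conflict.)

4

starts: [1, 3, 4, 5, 7, 9, 11, 12, 12, 14, 14, 17]
ends:   [6, 7, 8, 9, 9, 13, 13, 14, 14, 16, 16, 18]
s1→1 s3→2 s4→3 s5→4  — peak 4.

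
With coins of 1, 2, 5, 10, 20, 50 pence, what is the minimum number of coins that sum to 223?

7

223 = 4×50 + 1×20 + 1×2 + 1×1
Total coins = 4 + 1 + 1 + 1 = 7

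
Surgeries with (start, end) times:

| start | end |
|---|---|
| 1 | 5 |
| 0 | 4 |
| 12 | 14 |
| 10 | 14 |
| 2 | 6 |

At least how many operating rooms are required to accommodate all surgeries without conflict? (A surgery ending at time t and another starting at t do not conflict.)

starts: [0, 1, 2, 10, 12]
ends:   [4, 5, 6, 14, 14]
s0→1 s1→2 s2→3  — peak 3.

3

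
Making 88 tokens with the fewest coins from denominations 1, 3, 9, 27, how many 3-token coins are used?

Use the largest denomination that fits, subtract, and repeat.
88 − 3×27→7 − 2×3→1 − 1×1→0
Count of 3: 2

2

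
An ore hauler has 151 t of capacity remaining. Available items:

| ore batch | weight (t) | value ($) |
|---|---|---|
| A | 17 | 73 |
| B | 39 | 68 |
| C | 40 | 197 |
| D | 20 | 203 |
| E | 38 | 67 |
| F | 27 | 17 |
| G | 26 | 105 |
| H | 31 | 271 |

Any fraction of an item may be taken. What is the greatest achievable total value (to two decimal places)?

Greedy by value/weight ratio, highest first.
Ratios (sorted): D 10.15, H 8.74, C 4.92, A 4.29, G 4.04, E 1.76, B 1.74, F 0.63
take D (20 @ 203); take H (31 @ 271); take C (40 @ 197); take A (17 @ 73); take G (26 @ 105); take 17/38 of E → 29.97. Capacity used 151/151.
Total value = 878.97

878.97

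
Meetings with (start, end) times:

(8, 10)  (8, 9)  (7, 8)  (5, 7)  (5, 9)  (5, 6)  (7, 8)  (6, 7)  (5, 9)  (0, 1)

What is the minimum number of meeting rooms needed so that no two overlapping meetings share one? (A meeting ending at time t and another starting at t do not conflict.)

The answer is the maximum number of intervals overlapping at any instant.
Events (time:±→running): 0:+→1 1:-→0 5:+→1 5:+→2 5:+→3 5:+→4 … peak 4.

4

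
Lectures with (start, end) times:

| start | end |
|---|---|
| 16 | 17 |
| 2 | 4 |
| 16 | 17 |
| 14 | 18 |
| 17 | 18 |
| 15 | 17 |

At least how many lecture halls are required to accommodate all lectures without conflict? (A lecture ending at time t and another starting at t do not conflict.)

4

Events (time:±→running): 2:+→1 4:-→0 14:+→1 15:+→2 16:+→3 16:+→4 … peak 4.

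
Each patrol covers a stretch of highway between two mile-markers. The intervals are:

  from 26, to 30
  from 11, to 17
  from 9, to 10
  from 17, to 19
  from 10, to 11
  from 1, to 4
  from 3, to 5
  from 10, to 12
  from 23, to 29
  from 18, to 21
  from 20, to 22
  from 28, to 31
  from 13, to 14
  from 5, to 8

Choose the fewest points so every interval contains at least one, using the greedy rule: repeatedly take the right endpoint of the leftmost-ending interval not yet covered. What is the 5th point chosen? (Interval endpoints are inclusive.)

19

By right end: [1,4]  [3,5]  [5,8]  [9,10]  [10,11]  [10,12]  [13,14]  [11,17]  [17,19]  [18,21]  [20,22]  [23,29]  [26,30]  [28,31]
[1,4] uncovered → point at 4; [5,8] uncovered → point at 8; [9,10] uncovered → point at 10; [13,14] uncovered → point at 14; [17,19] uncovered → point at 19; [20,22] uncovered → point at 22; [23,29] uncovered → point at 29.
Points: 4, 8, 10, 14, 19, 22, 29 (7 total).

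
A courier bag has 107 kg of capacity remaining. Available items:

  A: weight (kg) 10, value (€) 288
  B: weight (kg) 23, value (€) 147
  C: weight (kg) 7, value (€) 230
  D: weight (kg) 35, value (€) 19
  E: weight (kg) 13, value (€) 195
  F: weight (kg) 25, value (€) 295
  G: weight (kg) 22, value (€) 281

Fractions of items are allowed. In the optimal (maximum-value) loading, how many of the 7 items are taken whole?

Ratios (sorted): C 32.86, A 28.80, E 15.00, G 12.77, F 11.80, B 6.39, D 0.54
take C (7 @ 230); take A (10 @ 288); take E (13 @ 195); take G (22 @ 281); take F (25 @ 295); take B (23 @ 147); take 7/35 of D → 3.80. Capacity used 107/107.
6 item(s) taken whole; one partial (take 7/35 of D).

6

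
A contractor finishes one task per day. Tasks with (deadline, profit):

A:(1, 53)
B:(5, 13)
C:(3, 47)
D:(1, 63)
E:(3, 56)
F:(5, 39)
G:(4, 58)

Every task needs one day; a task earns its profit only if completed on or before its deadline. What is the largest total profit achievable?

Take jobs in profit order; each goes to the latest open slot no later than its deadline.
Profit order: D=63 G=58 E=56 A=53 C=47 F=39 B=13
Assign: D→slot 1, G→slot 4, E→slot 3, A skipped, C→slot 2, F→slot 5, B skipped.
Slots: [1:D] [2:C] [3:E] [4:G] [5:F]
Profit = 63 + 47 + 56 + 58 + 39 = 263

263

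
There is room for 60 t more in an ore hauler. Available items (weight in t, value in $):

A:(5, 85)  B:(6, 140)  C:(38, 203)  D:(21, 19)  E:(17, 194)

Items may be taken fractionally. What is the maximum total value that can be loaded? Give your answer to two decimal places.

Sort by value per unit weight and fill in that order.
Ratios (sorted): B 23.33, A 17.00, E 11.41, C 5.34, D 0.90
take B (6 @ 140); take A (5 @ 85); take E (17 @ 194); take 32/38 of C → 170.95. Capacity used 60/60.
Total value = 589.95

589.95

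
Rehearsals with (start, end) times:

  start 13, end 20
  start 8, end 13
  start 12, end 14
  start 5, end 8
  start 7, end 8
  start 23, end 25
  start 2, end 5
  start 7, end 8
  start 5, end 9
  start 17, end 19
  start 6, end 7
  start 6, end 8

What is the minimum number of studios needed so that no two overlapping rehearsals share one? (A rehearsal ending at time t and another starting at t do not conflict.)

starts: [2, 5, 5, 6, 6, 7, 7, 8, 12, 13, 17, 23]
ends:   [5, 7, 8, 8, 8, 8, 9, 13, 14, 19, 20, 25]
s2→1 e5→0 s5→1 s5→2 s6→3 s6→4 e7→3 s7→4 s7→5  — peak 5.

5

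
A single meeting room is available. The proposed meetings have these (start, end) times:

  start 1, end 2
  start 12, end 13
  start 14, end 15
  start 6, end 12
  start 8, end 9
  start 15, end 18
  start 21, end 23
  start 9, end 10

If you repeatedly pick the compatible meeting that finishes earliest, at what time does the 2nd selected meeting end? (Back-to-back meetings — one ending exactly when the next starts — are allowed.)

9

Sort by end time and greedily take each interval whose start is ≥ the last chosen end.
By end time: (1,2), (8,9), (9,10), (6,12), (12,13), (14,15), (15,18), (21,23).
Pick (1,2); next start ≥ 2 → (8,9); next start ≥ 9 → (9,10); next start ≥ 10 → (12,13); next start ≥ 13 → (14,15); next start ≥ 15 → (15,18); next start ≥ 18 → (21,23).
Selected: (1,2) (8,9) (9,10) (12,13) (14,15) (15,18) (21,23)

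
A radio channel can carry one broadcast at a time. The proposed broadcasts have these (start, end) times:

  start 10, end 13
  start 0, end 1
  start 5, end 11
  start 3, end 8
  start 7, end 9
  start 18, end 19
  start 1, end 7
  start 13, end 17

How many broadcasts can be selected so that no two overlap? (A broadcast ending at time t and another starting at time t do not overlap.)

Order by finish time; keep every interval that doesn't clash with the previous kept one.
By end time: (0,1), (1,7), (3,8), (7,9), (5,11), (10,13), (13,17), (18,19).
Pick (0,1); next start ≥ 1 → (1,7); next start ≥ 7 → (7,9); next start ≥ 9 → (10,13); next start ≥ 13 → (13,17); next start ≥ 17 → (18,19).
Selected 6 broadcasts.

6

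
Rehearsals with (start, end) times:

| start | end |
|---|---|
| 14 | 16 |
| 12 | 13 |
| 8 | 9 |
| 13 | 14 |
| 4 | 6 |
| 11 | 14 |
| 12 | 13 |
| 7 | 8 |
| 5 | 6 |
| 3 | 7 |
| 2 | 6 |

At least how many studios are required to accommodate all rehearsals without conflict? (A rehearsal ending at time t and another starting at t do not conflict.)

4

starts: [2, 3, 4, 5, 7, 8, 11, 12, 12, 13, 14]
ends:   [6, 6, 6, 7, 8, 9, 13, 13, 14, 14, 16]
s2→1 s3→2 s4→3 s5→4  — peak 4.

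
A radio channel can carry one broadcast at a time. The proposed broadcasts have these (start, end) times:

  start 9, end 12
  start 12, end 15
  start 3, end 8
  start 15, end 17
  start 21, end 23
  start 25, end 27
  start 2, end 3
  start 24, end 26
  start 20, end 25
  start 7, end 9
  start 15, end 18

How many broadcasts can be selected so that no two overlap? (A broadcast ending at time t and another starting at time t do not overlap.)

Greedy by earliest finish: after sorting by end time, pick each interval compatible with the last pick.
Sorted by end: (2,3)  (3,8)  (7,9)  (9,12)  (12,15)  (15,17)  (15,18)  (21,23)  (20,25)  (24,26)  (25,27)
take (2,3); take (3,8); skip (7,9); take (9,12); take (12,15); take (15,17); skip (15,18); take (21,23); skip (20,25); take (24,26).
Selected 7 broadcasts.

7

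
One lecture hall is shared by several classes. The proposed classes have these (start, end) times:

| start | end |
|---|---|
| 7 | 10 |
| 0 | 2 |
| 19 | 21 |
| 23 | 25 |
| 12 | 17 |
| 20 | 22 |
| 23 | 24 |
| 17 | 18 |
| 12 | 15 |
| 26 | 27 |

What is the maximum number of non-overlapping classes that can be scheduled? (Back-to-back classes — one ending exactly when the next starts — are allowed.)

7

Order by finish time; keep every interval that doesn't clash with the previous kept one.
Sorted by end: (0,2)  (7,10)  (12,15)  (12,17)  (17,18)  (19,21)  (20,22)  (23,24)  (23,25)  (26,27)
take (0,2); take (7,10); take (12,15); take (17,18); take (19,21); take (23,24); take (26,27).
Selected 7 classes.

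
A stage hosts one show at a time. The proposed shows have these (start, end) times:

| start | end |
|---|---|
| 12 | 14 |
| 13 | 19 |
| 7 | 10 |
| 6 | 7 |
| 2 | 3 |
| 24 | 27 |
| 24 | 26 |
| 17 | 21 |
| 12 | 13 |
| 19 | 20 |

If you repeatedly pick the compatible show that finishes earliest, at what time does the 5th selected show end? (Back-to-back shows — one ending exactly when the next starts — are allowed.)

19

By end time: (2,3), (6,7), (7,10), (12,13), (12,14), (13,19), (19,20), (17,21), (24,26), (24,27).
Pick (2,3); next start ≥ 3 → (6,7); next start ≥ 7 → (7,10); next start ≥ 10 → (12,13); next start ≥ 13 → (13,19); next start ≥ 19 → (19,20); next start ≥ 20 → (24,26).
Selected: (2,3) (6,7) (7,10) (12,13) (13,19) (19,20) (24,26)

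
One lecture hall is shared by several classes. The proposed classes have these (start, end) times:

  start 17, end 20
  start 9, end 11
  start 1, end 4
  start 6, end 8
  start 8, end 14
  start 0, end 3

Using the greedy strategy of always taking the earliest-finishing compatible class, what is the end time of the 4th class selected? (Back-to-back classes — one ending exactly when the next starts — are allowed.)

Order by finish time; keep every interval that doesn't clash with the previous kept one.
By end time: (0,3), (1,4), (6,8), (9,11), (8,14), (17,20).
Pick (0,3); next start ≥ 3 → (6,8); next start ≥ 8 → (9,11); next start ≥ 11 → (17,20).
Selected: (0,3) (6,8) (9,11) (17,20)

20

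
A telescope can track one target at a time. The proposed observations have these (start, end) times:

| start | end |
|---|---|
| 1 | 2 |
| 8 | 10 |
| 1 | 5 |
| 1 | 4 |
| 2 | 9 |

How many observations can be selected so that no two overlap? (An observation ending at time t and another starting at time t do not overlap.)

Sort by end time and greedily take each interval whose start is ≥ the last chosen end.
Sorted by end: (1,2)  (1,4)  (1,5)  (2,9)  (8,10)
take (1,2); skip (1,5); take (2,9).
Selected 2 observations.

2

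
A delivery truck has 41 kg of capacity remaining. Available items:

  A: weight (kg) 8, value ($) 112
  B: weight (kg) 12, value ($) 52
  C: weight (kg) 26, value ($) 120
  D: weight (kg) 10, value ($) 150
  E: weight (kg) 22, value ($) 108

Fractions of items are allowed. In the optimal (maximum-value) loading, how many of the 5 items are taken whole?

Sort by value per unit weight and fill in that order.
Ratios (sorted): D 15.00, A 14.00, E 4.91, C 4.62, B 4.33
take D (10 @ 150); take A (8 @ 112); take E (22 @ 108); take 1/26 of C → 4.62. Capacity used 41/41.
3 item(s) taken whole; one partial (take 1/26 of C).

3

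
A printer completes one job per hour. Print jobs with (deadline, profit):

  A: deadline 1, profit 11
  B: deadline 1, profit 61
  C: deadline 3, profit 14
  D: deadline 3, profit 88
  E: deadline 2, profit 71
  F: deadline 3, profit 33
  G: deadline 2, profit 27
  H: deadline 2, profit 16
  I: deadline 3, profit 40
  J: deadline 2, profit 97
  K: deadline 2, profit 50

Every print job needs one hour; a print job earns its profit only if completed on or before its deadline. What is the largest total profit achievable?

256

Profit order: J=97 D=88 E=71 B=61 K=50 I=40 F=33 G=27 H=16 C=14 A=11
Assign: J→slot 2, D→slot 3, E→slot 1, B skipped, K skipped, I skipped, F skipped, G skipped, H skipped, C skipped, A skipped.
Slots: [1:E] [2:J] [3:D]
Profit = 71 + 97 + 88 = 256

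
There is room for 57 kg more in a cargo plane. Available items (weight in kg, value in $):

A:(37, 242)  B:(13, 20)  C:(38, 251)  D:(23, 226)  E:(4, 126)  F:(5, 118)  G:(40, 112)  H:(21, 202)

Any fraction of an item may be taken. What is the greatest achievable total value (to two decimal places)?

Greedy by value/weight ratio, highest first.
Ratios (sorted): E 31.50, F 23.60, D 9.83, H 9.62, C 6.61, A 6.54, G 2.80, B 1.54
take E (4 @ 126); take F (5 @ 118); take D (23 @ 226); take H (21 @ 202); take 4/38 of C → 26.42. Capacity used 57/57.
Total value = 698.42

698.42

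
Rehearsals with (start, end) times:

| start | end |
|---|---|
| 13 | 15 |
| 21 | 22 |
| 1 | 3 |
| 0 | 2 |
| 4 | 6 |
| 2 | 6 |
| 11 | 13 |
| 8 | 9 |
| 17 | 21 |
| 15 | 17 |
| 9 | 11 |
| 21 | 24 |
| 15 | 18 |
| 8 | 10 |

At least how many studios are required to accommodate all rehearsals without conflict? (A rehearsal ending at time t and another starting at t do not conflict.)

2

Count concurrent intervals with a sweep; the peak is the room count.
starts: [0, 1, 2, 4, 8, 8, 9, 11, 13, 15, 15, 17, 21, 21]
ends:   [2, 3, 6, 6, 9, 10, 11, 13, 15, 17, 18, 21, 22, 24]
s0→1 s1→2  — peak 2.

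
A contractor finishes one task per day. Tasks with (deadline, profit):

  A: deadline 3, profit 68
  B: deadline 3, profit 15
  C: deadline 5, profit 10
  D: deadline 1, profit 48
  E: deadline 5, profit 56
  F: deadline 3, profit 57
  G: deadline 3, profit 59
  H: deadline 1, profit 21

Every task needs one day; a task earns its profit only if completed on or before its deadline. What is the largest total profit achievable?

Sort by profit descending; place each in the latest free slot ≤ its deadline.
By profit: A(d3,68), G(d3,59), F(d3,57), E(d5,56), D(d1,48), H(d1,21), B(d3,15), C(d5,10)
A→slot 3; G→slot 2; F→slot 1; E→slot 5; D skipped; H skipped; B skipped; C→slot 4.
Profit = 57 + 59 + 68 + 10 + 56 = 250

250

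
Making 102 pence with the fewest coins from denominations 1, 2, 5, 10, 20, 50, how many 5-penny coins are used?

102 = 2×50 + 1×2
Count of 5: 0

0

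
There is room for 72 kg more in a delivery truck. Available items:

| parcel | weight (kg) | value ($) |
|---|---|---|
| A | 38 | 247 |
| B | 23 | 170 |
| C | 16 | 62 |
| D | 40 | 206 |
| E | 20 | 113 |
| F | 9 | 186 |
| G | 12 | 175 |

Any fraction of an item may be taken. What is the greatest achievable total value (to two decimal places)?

Ratios (sorted): F 20.67, G 14.58, B 7.39, A 6.50, E 5.65, D 5.15, C 3.88
take F (9 @ 186); take G (12 @ 175); take B (23 @ 170); take 28/38 of A → 182.00. Capacity used 72/72.
Total value = 713.00

713.00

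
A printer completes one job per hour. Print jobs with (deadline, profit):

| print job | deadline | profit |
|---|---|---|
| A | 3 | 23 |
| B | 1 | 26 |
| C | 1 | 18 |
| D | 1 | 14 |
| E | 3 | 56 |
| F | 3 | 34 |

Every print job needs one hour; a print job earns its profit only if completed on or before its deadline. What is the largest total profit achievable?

116

Profit order: E=56 F=34 B=26 A=23 C=18 D=14
Assign: E→slot 3, F→slot 2, B→slot 1, A skipped, C skipped, D skipped.
Slots: [1:B] [2:F] [3:E]
Profit = 26 + 34 + 56 = 116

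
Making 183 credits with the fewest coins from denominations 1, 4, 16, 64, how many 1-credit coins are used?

3

Greedy: take as many of the largest coin as possible, then repeat with the remainder.
183 − 2×64→55 − 3×16→7 − 1×4→3 − 3×1→0
Count of 1: 3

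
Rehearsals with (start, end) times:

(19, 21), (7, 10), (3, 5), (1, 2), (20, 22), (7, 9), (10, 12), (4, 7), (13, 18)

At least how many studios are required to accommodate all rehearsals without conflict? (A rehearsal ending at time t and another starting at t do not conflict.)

Count concurrent intervals with a sweep; the peak is the room count.
Events (time:±→running): 1:+→1 2:-→0 3:+→1 4:+→2 … peak 2.

2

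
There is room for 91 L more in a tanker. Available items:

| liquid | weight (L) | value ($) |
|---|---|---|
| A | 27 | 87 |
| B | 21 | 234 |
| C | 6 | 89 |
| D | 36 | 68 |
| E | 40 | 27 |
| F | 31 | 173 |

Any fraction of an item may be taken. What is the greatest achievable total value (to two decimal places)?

594.33

Order: C (89/6=14.83) > B (234/21=11.14) > F (173/31=5.58) > A (87/27=3.22) > D (68/36=1.89) > E (27/40=0.68)
Fill: take C (6 @ 89) → take B (21 @ 234) → take F (31 @ 173) → take A (27 @ 87) → take 6/36 of D → 11.33; 91/91 used.
Total value = 594.33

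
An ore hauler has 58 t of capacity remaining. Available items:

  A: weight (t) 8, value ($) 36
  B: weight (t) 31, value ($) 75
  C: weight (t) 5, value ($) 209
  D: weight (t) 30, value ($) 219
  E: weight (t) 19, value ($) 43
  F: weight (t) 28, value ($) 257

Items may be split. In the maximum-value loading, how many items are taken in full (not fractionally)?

Sort by value per unit weight and fill in that order.
Order: C (209/5=41.80) > F (257/28=9.18) > D (219/30=7.30) > A (36/8=4.50) > B (75/31=2.42) > E (43/19=2.26)
Fill: take C (5 @ 209) → take F (28 @ 257) → take 25/30 of D → 182.50; 58/58 used.
2 item(s) taken whole; one partial (take 25/30 of D).

2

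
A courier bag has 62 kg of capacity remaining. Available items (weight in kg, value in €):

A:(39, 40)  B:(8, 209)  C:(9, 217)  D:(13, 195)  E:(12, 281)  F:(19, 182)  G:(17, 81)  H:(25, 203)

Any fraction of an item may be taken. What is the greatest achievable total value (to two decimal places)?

1092.12

Order: B (209/8=26.12) > C (217/9=24.11) > E (281/12=23.42) > D (195/13=15.00) > F (182/19=9.58) > H (203/25=8.12) > G (81/17=4.76) > A (40/39=1.03)
Fill: take B (8 @ 209) → take C (9 @ 217) → take E (12 @ 281) → take D (13 @ 195) → take F (19 @ 182) → take 1/25 of H → 8.12; 62/62 used.
Total value = 1092.12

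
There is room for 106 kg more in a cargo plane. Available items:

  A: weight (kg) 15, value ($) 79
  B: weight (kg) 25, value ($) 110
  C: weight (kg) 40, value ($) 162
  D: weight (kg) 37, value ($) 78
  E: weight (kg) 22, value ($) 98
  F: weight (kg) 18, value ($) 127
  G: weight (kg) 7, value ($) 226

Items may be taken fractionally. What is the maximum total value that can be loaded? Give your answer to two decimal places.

Sort by value per unit weight and fill in that order.
Order: G (226/7=32.29) > F (127/18=7.06) > A (79/15=5.27) > E (98/22=4.45) > B (110/25=4.40) > C (162/40=4.05) > D (78/37=2.11)
Fill: take G (7 @ 226) → take F (18 @ 127) → take A (15 @ 79) → take E (22 @ 98) → take B (25 @ 110) → take 19/40 of C → 76.95; 106/106 used.
Total value = 716.95

716.95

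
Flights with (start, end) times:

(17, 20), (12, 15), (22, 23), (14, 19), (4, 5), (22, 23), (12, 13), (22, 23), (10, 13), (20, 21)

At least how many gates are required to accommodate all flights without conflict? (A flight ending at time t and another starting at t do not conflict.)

Events (time:±→running): 4:+→1 5:-→0 10:+→1 12:+→2 12:+→3 … peak 3.

3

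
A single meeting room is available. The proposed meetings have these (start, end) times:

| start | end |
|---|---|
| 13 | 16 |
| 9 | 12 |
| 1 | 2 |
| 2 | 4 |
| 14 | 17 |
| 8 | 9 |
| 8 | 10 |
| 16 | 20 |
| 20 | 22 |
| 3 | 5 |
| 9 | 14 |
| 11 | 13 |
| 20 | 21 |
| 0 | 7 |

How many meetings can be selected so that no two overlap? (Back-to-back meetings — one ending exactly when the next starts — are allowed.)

Sorted by end: (1,2)  (2,4)  (3,5)  (0,7)  (8,9)  (8,10)  (9,12)  (11,13)  (9,14)  (13,16)  (14,17)  (16,20)  (20,21)  (20,22)
take (1,2); take (2,4); skip (3,5); skip (0,7); take (8,9); skip (8,10); take (9,12); take (13,16); take (16,20); take (20,21).
Selected 7 meetings.

7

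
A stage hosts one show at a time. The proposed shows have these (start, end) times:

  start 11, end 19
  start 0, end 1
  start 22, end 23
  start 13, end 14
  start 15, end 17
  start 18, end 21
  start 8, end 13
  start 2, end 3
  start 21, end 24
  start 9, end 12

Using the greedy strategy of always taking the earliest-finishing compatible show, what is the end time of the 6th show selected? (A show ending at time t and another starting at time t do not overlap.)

21

Order by finish time; keep every interval that doesn't clash with the previous kept one.
By end time: (0,1), (2,3), (9,12), (8,13), (13,14), (15,17), (11,19), (18,21), (22,23), (21,24).
Pick (0,1); next start ≥ 1 → (2,3); next start ≥ 3 → (9,12); next start ≥ 12 → (13,14); next start ≥ 14 → (15,17); next start ≥ 17 → (18,21); next start ≥ 21 → (22,23).
Selected: (0,1) (2,3) (9,12) (13,14) (15,17) (18,21) (22,23)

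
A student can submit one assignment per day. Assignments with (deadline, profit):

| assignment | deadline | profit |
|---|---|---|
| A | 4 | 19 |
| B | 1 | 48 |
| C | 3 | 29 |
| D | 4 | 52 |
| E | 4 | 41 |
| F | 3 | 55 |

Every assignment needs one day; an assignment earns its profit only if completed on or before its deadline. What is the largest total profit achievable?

196

Sort by profit descending; place each in the latest free slot ≤ its deadline.
Profit order: F=55 D=52 B=48 E=41 C=29 A=19
Assign: F→slot 3, D→slot 4, B→slot 1, E→slot 2, C skipped, A skipped.
Slots: [1:B] [2:E] [3:F] [4:D]
Profit = 48 + 41 + 55 + 52 = 196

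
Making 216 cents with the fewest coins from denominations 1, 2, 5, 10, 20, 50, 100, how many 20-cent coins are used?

0

216 = 2×100 + 1×10 + 1×5 + 1×1
Count of 20: 0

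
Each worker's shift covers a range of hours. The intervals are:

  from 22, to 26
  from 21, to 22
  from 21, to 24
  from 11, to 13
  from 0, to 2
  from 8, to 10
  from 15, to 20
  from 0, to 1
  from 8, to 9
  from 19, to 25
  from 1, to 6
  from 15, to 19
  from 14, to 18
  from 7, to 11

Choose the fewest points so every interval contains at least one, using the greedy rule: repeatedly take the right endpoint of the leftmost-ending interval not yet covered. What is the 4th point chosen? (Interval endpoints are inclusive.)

18

Sort by right endpoint; whenever an interval is uncovered, place a point at its right end.
By right end: [0,1]  [0,2]  [1,6]  [8,9]  [8,10]  [7,11]  [11,13]  [14,18]  [15,19]  [15,20]  [21,22]  [21,24]  [19,25]  [22,26]
[0,1] uncovered → point at 1; [8,9] uncovered → point at 9; [11,13] uncovered → point at 13; [14,18] uncovered → point at 18; [21,22] uncovered → point at 22.
Points: 1, 9, 13, 18, 22 (5 total).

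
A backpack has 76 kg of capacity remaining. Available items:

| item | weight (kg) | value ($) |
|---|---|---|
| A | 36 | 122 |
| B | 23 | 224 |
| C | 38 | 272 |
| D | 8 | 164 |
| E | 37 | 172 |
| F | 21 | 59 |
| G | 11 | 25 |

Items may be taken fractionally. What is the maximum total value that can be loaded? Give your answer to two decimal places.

Ratios (sorted): D 20.50, B 9.74, C 7.16, E 4.65, A 3.39, F 2.81, G 2.27
take D (8 @ 164); take B (23 @ 224); take C (38 @ 272); take 7/37 of E → 32.54. Capacity used 76/76.
Total value = 692.54

692.54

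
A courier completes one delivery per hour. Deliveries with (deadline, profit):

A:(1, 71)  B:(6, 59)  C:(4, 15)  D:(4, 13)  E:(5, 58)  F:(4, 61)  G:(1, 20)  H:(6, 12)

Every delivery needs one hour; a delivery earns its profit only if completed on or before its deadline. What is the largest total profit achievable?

277

Take jobs in profit order; each goes to the latest open slot no later than its deadline.
Profit order: A=71 F=61 B=59 E=58 G=20 C=15 D=13 H=12
Assign: A→slot 1, F→slot 4, B→slot 6, E→slot 5, G skipped, C→slot 3, D→slot 2, H skipped.
Slots: [1:A] [2:D] [3:C] [4:F] [5:E] [6:B]
Profit = 71 + 13 + 15 + 61 + 58 + 59 = 277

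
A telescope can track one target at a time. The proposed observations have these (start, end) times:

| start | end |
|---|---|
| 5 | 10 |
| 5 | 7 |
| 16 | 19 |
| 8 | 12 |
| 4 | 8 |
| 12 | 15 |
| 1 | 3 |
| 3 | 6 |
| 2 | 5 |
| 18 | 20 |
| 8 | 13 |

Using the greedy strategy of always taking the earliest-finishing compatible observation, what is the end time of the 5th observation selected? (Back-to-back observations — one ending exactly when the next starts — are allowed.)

19

Sort by end time and greedily take each interval whose start is ≥ the last chosen end.
By end time: (1,3), (2,5), (3,6), (5,7), (4,8), (5,10), (8,12), (8,13), (12,15), (16,19), (18,20).
Pick (1,3); next start ≥ 3 → (3,6); next start ≥ 6 → (8,12); next start ≥ 12 → (12,15); next start ≥ 15 → (16,19).
Selected: (1,3) (3,6) (8,12) (12,15) (16,19)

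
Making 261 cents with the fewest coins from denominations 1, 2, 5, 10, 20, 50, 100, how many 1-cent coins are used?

1

Use the largest denomination that fits, subtract, and repeat.
261 = 2×100 + 1×50 + 1×10 + 1×1
Count of 1: 1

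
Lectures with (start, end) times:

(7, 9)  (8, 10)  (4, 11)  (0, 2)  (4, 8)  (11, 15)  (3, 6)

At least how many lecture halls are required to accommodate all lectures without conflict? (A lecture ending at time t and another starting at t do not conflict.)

3

The answer is the maximum number of intervals overlapping at any instant.
starts: [0, 3, 4, 4, 7, 8, 11]
ends:   [2, 6, 8, 9, 10, 11, 15]
s0→1 e2→0 s3→1 s4→2 s4→3  — peak 3.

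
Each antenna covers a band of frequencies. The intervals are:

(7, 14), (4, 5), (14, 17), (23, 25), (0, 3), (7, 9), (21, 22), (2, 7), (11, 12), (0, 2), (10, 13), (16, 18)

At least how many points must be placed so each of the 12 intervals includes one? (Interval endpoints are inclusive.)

7

By right end: [0,2]  [0,3]  [4,5]  [2,7]  [7,9]  [11,12]  [10,13]  [7,14]  [14,17]  [16,18]  [21,22]  [23,25]
[0,2] uncovered → point at 2; [4,5] uncovered → point at 5; [7,9] uncovered → point at 9; [11,12] uncovered → point at 12; [14,17] uncovered → point at 17; [21,22] uncovered → point at 22; [23,25] uncovered → point at 25.
Points: 2, 5, 9, 12, 17, 22, 25 (7 total).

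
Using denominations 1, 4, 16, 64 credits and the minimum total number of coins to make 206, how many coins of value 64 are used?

3

Use the largest denomination that fits, subtract, and repeat.
206 = 3×64 + 3×4 + 2×1
Count of 64: 3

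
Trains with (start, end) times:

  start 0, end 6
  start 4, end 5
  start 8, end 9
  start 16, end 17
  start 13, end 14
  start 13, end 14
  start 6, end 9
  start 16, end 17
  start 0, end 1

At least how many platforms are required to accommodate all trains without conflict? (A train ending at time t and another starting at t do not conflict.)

2

Events (time:±→running): 0:+→1 0:+→2 … peak 2.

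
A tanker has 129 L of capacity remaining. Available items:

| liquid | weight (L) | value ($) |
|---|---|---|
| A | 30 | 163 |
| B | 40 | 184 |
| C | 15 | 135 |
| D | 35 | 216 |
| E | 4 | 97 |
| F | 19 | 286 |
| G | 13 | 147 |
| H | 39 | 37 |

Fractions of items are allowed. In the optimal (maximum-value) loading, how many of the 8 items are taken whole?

6

Order: E (97/4=24.25) > F (286/19=15.05) > G (147/13=11.31) > C (135/15=9.00) > D (216/35=6.17) > A (163/30=5.43) > B (184/40=4.60) > H (37/39=0.95)
Fill: take E (4 @ 97) → take F (19 @ 286) → take G (13 @ 147) → take C (15 @ 135) → take D (35 @ 216) → take A (30 @ 163) → take 13/40 of B → 59.80; 129/129 used.
6 item(s) taken whole; one partial (take 13/40 of B).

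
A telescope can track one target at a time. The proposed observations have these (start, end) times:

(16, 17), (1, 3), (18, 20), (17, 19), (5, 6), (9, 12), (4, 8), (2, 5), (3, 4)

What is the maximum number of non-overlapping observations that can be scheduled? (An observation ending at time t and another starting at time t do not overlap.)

6

Order by finish time; keep every interval that doesn't clash with the previous kept one.
Sorted by end: (1,3)  (3,4)  (2,5)  (5,6)  (4,8)  (9,12)  (16,17)  (17,19)  (18,20)
take (1,3); take (3,4); skip (2,5); take (5,6); take (9,12); take (16,17); take (17,19).
Selected 6 observations.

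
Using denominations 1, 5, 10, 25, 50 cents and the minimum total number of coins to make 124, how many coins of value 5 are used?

Use the largest denomination that fits, subtract, and repeat.
124 = 2×50 + 2×10 + 4×1
Count of 5: 0

0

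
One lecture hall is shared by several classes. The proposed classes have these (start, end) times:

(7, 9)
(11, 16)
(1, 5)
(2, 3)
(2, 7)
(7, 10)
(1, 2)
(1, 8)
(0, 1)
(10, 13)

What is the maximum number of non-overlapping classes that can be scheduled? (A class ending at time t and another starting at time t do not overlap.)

Order by finish time; keep every interval that doesn't clash with the previous kept one.
By end time: (0,1), (1,2), (2,3), (1,5), (2,7), (1,8), (7,9), (7,10), (10,13), (11,16).
Pick (0,1); next start ≥ 1 → (1,2); next start ≥ 2 → (2,3); next start ≥ 3 → (7,9); next start ≥ 9 → (10,13).
Selected 5 classes.

5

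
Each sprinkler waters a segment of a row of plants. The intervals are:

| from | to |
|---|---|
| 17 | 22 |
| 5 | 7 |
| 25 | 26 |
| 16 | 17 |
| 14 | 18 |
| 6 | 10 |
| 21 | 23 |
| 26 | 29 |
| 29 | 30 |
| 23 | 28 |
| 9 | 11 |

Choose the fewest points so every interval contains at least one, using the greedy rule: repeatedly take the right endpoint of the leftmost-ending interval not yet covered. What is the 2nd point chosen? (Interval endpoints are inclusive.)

Sort by right endpoint; whenever an interval is uncovered, place a point at its right end.
By right end: [5,7]  [6,10]  [9,11]  [16,17]  [14,18]  [17,22]  [21,23]  [25,26]  [23,28]  [26,29]  [29,30]
[5,7] uncovered → point at 7; [9,11] uncovered → point at 11; [16,17] uncovered → point at 17; [21,23] uncovered → point at 23; [25,26] uncovered → point at 26; [29,30] uncovered → point at 30.
Points: 7, 11, 17, 23, 26, 30 (6 total).

11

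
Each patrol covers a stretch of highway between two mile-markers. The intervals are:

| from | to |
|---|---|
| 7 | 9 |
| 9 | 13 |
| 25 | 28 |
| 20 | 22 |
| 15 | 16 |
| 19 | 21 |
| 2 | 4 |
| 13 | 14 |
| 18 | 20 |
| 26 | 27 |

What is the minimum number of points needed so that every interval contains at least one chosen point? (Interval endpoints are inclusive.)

6

Sort by right endpoint; whenever an interval is uncovered, place a point at its right end.
By right end: [2,4]  [7,9]  [9,13]  [13,14]  [15,16]  [18,20]  [19,21]  [20,22]  [26,27]  [25,28]
[2,4] uncovered → point at 4; [7,9] uncovered → point at 9; [13,14] uncovered → point at 14; [15,16] uncovered → point at 16; [18,20] uncovered → point at 20; [26,27] uncovered → point at 27.
Points: 4, 9, 14, 16, 20, 27 (6 total).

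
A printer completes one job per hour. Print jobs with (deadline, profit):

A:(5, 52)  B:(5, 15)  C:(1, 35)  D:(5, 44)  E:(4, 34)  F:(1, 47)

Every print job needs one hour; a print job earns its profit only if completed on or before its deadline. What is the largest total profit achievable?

192

By profit: A(d5,52), F(d1,47), D(d5,44), C(d1,35), E(d4,34), B(d5,15)
A→slot 5; F→slot 1; D→slot 4; C skipped; E→slot 3; B→slot 2.
Profit = 47 + 15 + 34 + 44 + 52 = 192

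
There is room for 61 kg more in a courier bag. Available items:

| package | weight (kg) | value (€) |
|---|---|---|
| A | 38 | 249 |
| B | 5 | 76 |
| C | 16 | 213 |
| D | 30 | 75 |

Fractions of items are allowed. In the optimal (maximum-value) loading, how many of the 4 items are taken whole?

3

Order: B (76/5=15.20) > C (213/16=13.31) > A (249/38=6.55) > D (75/30=2.50)
Fill: take B (5 @ 76) → take C (16 @ 213) → take A (38 @ 249) → take 2/30 of D → 5.00; 61/61 used.
3 item(s) taken whole; one partial (take 2/30 of D).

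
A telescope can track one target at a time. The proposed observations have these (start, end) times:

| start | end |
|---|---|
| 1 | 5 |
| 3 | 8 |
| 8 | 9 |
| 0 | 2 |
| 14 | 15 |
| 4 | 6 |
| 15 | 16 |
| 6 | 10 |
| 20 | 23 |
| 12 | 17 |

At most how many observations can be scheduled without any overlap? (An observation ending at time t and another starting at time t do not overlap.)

Order by finish time; keep every interval that doesn't clash with the previous kept one.
Sorted by end: (0,2)  (1,5)  (4,6)  (3,8)  (8,9)  (6,10)  (14,15)  (15,16)  (12,17)  (20,23)
take (0,2); take (4,6); take (8,9); take (14,15); take (15,16); skip (12,17); take (20,23).
Selected 6 observations.

6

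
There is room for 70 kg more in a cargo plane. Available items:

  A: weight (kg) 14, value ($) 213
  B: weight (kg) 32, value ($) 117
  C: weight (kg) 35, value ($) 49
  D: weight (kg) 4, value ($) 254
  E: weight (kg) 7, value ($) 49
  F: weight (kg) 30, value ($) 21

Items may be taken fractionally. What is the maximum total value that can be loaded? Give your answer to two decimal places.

651.20

Greedy by value/weight ratio, highest first.
Ratios (sorted): D 63.50, A 15.21, E 7.00, B 3.66, C 1.40, F 0.70
take D (4 @ 254); take A (14 @ 213); take E (7 @ 49); take B (32 @ 117); take 13/35 of C → 18.20. Capacity used 70/70.
Total value = 651.20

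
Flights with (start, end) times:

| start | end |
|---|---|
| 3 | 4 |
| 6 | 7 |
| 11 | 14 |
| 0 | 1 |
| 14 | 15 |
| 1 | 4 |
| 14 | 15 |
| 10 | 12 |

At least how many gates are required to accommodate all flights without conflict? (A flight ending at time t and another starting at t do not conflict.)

2

The answer is the maximum number of intervals overlapping at any instant.
starts: [0, 1, 3, 6, 10, 11, 14, 14]
ends:   [1, 4, 4, 7, 12, 14, 15, 15]
s0→1 e1→0 s1→1 s3→2  — peak 2.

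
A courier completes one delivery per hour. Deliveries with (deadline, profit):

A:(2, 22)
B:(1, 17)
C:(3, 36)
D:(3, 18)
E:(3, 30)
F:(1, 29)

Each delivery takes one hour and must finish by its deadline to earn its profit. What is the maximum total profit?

Profit order: C=36 E=30 F=29 A=22 D=18 B=17
Assign: C→slot 3, E→slot 2, F→slot 1, A skipped, D skipped, B skipped.
Slots: [1:F] [2:E] [3:C]
Profit = 29 + 30 + 36 = 95

95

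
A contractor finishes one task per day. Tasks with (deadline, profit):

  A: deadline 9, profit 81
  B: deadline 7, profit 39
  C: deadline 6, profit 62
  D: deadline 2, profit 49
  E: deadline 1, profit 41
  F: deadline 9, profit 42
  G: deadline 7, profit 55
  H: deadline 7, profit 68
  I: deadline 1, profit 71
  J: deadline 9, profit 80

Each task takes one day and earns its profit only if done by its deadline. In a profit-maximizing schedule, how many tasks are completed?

9

Sort by profit descending; place each in the latest free slot ≤ its deadline.
Profit order: A=81 J=80 I=71 H=68 C=62 G=55 D=49 F=42 E=41 B=39
Assign: A→slot 9, J→slot 8, I→slot 1, H→slot 7, C→slot 6, G→slot 5, D→slot 2, F→slot 4, E skipped, B→slot 3.
Slots: [1:I] [2:D] [3:B] [4:F] [5:G] [6:C] [7:H] [8:J] [9:A]
9 of 10 scheduled.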